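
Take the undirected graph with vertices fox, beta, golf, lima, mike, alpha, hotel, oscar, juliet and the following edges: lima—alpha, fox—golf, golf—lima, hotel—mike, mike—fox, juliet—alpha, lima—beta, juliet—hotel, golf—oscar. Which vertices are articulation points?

Removing golf increases the component count from 1 to 2, so golf is a cut vertex.
Removing lima increases the component count from 1 to 2, so lima is a cut vertex.
By contrast removing mike leaves 1 component; it is not a cut vertex. No other vertex is a cut vertex either.

golf, lima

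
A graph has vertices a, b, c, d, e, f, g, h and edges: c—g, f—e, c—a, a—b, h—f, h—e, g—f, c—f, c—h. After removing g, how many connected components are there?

With g gone, the remaining components are: {d}; {a, b, c, e, f, h}.
That is 2 components.

2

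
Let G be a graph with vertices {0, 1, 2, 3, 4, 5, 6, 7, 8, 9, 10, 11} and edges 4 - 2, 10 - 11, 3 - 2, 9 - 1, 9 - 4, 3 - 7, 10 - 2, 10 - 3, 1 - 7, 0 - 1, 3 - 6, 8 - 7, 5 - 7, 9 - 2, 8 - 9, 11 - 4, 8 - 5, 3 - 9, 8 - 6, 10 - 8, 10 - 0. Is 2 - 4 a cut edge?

No

After removing 2 - 4, the path 2-9-4 still connects them, so the edge is not a bridge.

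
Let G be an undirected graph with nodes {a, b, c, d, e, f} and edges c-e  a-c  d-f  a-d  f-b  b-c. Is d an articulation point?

Deleting d leaves 1 component (was 1) (its neighbors a, f remain connected to each other), so d is not a cut vertex.

No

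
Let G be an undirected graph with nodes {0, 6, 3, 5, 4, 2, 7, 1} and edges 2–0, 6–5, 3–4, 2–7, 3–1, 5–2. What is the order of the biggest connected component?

5

Starting from 1 we can reach 1, 3, 4. That is one component of size 3.
Starting from 0 we can reach 0, 2, 5, 6, 7. That is one component of size 5.
The largest has 5 vertices.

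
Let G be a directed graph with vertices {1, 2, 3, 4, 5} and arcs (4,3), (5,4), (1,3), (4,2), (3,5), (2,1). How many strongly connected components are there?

1

{1, 2, 3, 4, 5} are all mutually reachable — one SCC of size 5.
That gives 1 strongly connected component.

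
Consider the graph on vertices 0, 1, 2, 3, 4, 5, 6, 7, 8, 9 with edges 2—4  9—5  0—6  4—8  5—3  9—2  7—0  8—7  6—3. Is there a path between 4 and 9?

From 4 we can reach 0, 2, 3, 4, 5, 6, 7, 8, 9, which includes 9.

Yes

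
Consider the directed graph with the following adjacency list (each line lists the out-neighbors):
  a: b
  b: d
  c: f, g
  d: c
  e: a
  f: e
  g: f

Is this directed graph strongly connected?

From g we can reach every vertex (a, b, c, d, e, f, g), and every vertex can reach g (a, b, c, d, e, f, g). So the whole graph is one strongly connected component.

Yes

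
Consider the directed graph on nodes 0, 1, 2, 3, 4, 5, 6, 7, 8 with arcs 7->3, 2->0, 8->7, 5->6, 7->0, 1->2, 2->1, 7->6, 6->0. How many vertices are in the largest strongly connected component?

{1, 2} are all mutually reachable — one SCC of size 2.
{0} is an SCC by itself.
{6} is an SCC by itself.
{5} is an SCC by itself.
{3} is an SCC by itself.
(and 3 more singleton SCCs)
The largest has 2 vertices.

2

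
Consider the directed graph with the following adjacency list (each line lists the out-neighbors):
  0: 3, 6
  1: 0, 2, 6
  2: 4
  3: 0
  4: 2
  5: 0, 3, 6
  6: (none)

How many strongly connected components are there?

5

{0, 3} are all mutually reachable — one SCC of size 2.
{2, 4} are all mutually reachable — one SCC of size 2.
{6} is an SCC by itself.
{1} is an SCC by itself.
{5} is an SCC by itself.
That gives 5 strongly connected components.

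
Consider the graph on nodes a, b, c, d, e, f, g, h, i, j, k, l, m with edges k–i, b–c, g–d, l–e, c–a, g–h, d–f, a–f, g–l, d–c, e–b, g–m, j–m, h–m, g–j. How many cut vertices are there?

1

Removing g increases the component count from 2 to 3, so g is a cut vertex.
By contrast removing d leaves 2 components; it is not a cut vertex. No other vertex is a cut vertex either.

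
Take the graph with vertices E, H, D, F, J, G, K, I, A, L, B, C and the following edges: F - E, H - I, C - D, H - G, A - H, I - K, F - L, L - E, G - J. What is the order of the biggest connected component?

6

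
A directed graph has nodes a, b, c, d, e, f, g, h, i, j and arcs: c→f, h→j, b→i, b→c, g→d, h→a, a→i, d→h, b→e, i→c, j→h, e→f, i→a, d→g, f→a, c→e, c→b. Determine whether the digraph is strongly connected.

There is no directed path from e to d, so the graph is not strongly connected.

No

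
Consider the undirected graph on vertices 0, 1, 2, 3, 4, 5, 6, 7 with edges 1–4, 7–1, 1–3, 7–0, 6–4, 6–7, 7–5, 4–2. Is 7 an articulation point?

Yes

Deleting 7 raises the number of components from 1 to 3, so 7 is a cut vertex.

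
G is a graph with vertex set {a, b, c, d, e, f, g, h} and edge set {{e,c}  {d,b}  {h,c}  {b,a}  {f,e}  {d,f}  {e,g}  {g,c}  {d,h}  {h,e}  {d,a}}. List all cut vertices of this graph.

Removing d increases the component count from 1 to 2, so d is a cut vertex.
By contrast removing e leaves 1 component; it is not a cut vertex. No other vertex is a cut vertex either.

d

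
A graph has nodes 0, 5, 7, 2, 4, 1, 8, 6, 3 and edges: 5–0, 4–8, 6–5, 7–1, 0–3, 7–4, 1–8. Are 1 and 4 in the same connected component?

From 1 we can reach 1, 4, 7, 8, which includes 4.

Yes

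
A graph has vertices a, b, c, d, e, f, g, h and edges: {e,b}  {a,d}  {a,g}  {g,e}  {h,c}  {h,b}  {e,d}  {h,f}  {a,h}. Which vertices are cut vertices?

h

Removing h increases the component count from 1 to 3, so h is a cut vertex.
By contrast removing c leaves 1 component; it is not a cut vertex. No other vertex is a cut vertex either.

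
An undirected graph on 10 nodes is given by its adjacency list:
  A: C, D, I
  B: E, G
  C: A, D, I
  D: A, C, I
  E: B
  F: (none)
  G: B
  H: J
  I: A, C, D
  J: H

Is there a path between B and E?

From B we can reach B, E, G, which includes E.

Yes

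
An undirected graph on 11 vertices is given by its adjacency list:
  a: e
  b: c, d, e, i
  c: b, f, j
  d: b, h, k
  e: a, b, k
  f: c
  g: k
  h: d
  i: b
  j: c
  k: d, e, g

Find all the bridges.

The edges on the cycle b-e-k-d-b are not bridges since each lies on that cycle.
But removing k-g disconnects k from g; removing b-i disconnects b from i; removing b-c disconnects b from c; removing h-d disconnects h from d — these are bridges.
In total 7 edges are bridges.

a-e, b-c, b-i, c-f, c-j, d-h, g-k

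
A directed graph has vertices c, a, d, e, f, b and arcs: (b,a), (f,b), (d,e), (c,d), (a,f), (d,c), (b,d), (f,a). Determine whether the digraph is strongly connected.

No

There is no directed path from e to f, so the graph is not strongly connected.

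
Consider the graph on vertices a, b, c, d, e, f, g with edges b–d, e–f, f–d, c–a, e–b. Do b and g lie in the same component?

No

The component containing b is {b, d, e, f}, and g is not in it.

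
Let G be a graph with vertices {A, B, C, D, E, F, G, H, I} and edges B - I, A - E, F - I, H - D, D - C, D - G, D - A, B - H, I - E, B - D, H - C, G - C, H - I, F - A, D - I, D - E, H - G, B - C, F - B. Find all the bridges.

none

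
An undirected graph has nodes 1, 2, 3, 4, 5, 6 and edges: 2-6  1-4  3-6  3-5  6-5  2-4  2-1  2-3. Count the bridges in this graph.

0

The edges on the cycle 2-1-4-2 are not bridges since each lies on that cycle.
Every edge lies on some cycle, so there are no bridges.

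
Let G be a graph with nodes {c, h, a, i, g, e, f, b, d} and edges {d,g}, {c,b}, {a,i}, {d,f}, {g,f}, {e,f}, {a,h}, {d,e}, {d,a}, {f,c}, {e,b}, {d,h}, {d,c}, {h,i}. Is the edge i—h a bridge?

After removing i—h, the path i-a-h still connects them, so the edge is not a bridge.

No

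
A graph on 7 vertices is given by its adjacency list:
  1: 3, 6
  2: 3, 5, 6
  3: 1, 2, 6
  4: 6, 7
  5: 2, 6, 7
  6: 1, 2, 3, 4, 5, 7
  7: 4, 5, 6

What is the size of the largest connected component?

7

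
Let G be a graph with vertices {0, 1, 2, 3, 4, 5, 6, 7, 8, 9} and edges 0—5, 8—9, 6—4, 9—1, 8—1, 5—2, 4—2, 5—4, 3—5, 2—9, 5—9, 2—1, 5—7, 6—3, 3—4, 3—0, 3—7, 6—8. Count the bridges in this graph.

The edges on the cycle 3-0-5-3 are not bridges since each lies on that cycle.
Every edge lies on some cycle, so there are no bridges.

0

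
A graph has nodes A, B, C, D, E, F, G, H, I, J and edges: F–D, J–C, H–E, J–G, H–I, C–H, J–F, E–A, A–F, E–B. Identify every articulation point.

Removing E increases the component count from 1 to 2, so E is a cut vertex.
Removing F increases the component count from 1 to 2, so F is a cut vertex.
Removing H increases the component count from 1 to 2, so H is a cut vertex.
Likewise J is a cut vertex.
By contrast removing G leaves 1 component; it is not a cut vertex. No other vertex is a cut vertex either.

E, F, H, J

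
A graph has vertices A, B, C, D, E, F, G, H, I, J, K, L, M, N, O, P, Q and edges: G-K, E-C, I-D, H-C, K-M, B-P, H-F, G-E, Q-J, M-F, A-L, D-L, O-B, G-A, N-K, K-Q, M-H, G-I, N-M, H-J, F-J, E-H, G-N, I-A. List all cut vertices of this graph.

B, G

Removing B increases the component count from 2 to 3, so B is a cut vertex.
Removing G increases the component count from 2 to 3, so G is a cut vertex.
By contrast removing J leaves 2 components; it is not a cut vertex. No other vertex is a cut vertex either.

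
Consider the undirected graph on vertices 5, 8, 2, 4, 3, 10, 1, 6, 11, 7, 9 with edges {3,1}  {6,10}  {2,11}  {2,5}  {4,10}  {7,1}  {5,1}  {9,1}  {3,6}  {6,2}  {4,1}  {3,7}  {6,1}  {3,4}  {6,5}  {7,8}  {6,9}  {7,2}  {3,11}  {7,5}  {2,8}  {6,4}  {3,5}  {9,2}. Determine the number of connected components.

1

Starting from 1 we can reach 1, 2, 3, 4, 5, 6, 7, 8, 9, 10, 11. That is one component of size 11.
Total: 1 component.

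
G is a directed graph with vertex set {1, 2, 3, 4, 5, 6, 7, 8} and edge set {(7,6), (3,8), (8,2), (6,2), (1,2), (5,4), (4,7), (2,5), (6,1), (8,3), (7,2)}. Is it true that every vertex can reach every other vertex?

No

There is no directed path from 2 to 8, so the graph is not strongly connected.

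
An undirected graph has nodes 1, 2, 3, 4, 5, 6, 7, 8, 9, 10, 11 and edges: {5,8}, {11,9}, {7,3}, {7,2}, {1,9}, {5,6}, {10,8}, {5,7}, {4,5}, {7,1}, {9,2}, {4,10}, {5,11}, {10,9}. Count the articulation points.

2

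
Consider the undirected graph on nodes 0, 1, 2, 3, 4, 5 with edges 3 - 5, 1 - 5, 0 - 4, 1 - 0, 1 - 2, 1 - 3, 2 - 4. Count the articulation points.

1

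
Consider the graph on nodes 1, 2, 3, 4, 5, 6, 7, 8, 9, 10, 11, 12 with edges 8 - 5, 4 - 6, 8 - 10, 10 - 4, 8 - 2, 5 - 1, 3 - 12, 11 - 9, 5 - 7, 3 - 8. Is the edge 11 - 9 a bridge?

Removing 11 - 9 leaves no path between 11 and 9: the component count goes from 2 to 3. So it is a bridge.

Yes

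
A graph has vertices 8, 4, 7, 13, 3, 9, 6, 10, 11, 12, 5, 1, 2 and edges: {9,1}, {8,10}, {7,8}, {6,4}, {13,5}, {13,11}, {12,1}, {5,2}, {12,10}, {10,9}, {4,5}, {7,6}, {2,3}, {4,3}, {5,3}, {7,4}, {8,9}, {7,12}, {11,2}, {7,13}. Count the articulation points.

1

Removing 7 increases the component count from 1 to 2, so 7 is a cut vertex.
By contrast removing 6 leaves 1 component; it is not a cut vertex. No other vertex is a cut vertex either.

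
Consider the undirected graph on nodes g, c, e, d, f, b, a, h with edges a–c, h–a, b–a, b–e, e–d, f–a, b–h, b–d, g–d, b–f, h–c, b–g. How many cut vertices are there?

Removing b increases the component count from 1 to 2, so b is a cut vertex.
By contrast removing h leaves 1 component; it is not a cut vertex. No other vertex is a cut vertex either.

1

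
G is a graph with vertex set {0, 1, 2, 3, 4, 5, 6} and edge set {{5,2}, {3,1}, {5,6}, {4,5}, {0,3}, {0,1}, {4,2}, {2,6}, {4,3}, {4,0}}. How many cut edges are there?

0

The edges on the cycle 4-0-1-3-4 are not bridges since each lies on that cycle.
Every edge lies on some cycle, so there are no bridges.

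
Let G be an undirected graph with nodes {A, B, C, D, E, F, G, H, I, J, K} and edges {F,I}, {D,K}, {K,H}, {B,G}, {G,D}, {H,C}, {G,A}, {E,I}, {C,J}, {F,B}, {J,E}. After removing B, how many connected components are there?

1

With B gone, the remaining components are: {A, C, D, E, F, G, H, I, J, K}.
That is 1 component.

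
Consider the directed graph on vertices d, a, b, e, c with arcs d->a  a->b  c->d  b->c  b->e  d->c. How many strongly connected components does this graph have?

{a, b, c, d} are all mutually reachable — one SCC of size 4.
{e} is an SCC by itself.
That gives 2 strongly connected components.

2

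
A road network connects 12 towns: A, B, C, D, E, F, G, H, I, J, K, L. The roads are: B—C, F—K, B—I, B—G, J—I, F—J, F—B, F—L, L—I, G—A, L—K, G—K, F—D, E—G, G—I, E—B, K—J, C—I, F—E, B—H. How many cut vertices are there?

3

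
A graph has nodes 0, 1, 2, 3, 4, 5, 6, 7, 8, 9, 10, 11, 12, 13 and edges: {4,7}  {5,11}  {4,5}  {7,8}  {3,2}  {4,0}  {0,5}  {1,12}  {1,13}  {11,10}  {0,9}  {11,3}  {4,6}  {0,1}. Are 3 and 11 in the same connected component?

From 3 we can reach 0, 1, 2, 3, 4, 5, 6, 7, 8, 9, 10, 11, 12, 13, which includes 11.

Yes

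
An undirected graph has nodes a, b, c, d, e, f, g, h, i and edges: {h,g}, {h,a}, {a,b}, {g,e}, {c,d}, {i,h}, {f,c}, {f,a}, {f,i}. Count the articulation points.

5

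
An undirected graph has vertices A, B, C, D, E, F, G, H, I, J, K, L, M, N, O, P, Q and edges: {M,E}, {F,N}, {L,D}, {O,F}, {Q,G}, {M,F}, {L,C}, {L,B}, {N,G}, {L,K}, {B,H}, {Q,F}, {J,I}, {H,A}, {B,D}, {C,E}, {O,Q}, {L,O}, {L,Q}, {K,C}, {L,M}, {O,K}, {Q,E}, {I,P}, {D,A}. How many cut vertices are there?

Removing I increases the component count from 2 to 3, so I is a cut vertex.
Removing L increases the component count from 2 to 3, so L is a cut vertex.
By contrast removing D leaves 2 components; it is not a cut vertex. No other vertex is a cut vertex either.

2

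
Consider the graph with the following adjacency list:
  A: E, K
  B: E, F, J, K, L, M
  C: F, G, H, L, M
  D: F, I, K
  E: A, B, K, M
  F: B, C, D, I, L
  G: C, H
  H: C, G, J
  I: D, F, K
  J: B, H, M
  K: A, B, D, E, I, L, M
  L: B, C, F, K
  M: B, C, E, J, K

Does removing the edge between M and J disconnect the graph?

After removing M-J, the path M-B-J still connects them, so the edge is not a bridge.

No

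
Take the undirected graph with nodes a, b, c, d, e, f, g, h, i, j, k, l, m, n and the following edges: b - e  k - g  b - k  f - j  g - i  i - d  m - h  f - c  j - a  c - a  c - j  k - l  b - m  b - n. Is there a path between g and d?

Yes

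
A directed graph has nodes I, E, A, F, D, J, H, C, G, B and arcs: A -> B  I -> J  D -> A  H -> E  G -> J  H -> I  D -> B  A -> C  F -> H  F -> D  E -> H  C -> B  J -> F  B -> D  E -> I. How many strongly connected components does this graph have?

{E, F, H, I, J} are all mutually reachable — one SCC of size 5.
{A, B, C, D} are all mutually reachable — one SCC of size 4.
{G} is an SCC by itself.
That gives 3 strongly connected components.

3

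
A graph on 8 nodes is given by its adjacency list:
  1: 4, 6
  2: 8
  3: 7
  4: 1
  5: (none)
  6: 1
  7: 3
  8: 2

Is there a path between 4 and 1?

Yes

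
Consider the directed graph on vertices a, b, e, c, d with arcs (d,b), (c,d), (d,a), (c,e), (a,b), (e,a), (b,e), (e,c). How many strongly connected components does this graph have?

1

{a, b, c, d, e} are all mutually reachable — one SCC of size 5.
That gives 1 strongly connected component.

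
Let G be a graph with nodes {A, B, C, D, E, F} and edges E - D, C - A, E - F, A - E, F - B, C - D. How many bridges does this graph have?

2

The edges on the cycle C-A-E-D-C are not bridges since each lies on that cycle.
But removing F - B disconnects F from B; removing F - E disconnects F from E — these are bridges.
That makes 2 bridges.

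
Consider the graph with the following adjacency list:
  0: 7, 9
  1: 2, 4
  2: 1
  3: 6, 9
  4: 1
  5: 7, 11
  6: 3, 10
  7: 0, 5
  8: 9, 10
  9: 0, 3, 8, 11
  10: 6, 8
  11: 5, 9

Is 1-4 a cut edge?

Removing 1-4 leaves no path between 1 and 4: the component count goes from 2 to 3. So it is a bridge.

Yes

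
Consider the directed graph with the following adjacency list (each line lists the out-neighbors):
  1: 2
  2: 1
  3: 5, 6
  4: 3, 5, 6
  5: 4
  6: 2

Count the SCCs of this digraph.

{3, 4, 5} are all mutually reachable — one SCC of size 3.
{1, 2} are all mutually reachable — one SCC of size 2.
{6} is an SCC by itself.
That gives 3 strongly connected components.

3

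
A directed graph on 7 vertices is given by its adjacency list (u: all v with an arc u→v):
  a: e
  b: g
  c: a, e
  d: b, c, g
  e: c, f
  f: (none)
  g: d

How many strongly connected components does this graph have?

{b, d, g} are all mutually reachable — one SCC of size 3.
{a, c, e} are all mutually reachable — one SCC of size 3.
{f} is an SCC by itself.
That gives 3 strongly connected components.

3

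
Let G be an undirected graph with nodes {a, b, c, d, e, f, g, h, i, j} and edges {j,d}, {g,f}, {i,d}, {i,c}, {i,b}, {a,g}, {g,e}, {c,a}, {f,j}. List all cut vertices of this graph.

Removing g increases the component count from 2 to 3, so g is a cut vertex.
Removing i increases the component count from 2 to 3, so i is a cut vertex.
By contrast removing b leaves 2 components; it is not a cut vertex. No other vertex is a cut vertex either.

g, i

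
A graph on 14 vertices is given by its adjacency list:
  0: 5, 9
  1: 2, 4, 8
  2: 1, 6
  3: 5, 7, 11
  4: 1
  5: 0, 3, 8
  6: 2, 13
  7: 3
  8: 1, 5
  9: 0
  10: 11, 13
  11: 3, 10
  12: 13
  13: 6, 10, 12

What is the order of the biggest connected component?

14

Starting from 0 we can reach 0, 1, 2, 3, 4, 5, 6, 7, 8, 9, 10, 11, 12, 13. That is one component of size 14.
The largest has 14 vertices.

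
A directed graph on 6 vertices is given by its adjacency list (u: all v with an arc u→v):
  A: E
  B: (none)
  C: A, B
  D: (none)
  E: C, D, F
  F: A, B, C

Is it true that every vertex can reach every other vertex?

No

There is no directed path from B to F, so the graph is not strongly connected.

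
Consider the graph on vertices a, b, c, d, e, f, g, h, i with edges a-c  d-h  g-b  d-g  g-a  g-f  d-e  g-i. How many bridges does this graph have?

8

removing a-c disconnects a from c; removing e-d disconnects e from d; removing g-d disconnects g from d; removing g-f disconnects g from f — these are bridges.
In total 8 edges are bridges.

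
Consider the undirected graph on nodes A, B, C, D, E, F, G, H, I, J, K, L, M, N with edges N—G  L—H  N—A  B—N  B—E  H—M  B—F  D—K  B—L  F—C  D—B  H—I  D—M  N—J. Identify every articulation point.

B, D, F, H, N

Removing B increases the component count from 1 to 4, so B is a cut vertex.
Removing D increases the component count from 1 to 2, so D is a cut vertex.
Removing F increases the component count from 1 to 2, so F is a cut vertex.
Likewise H, N are cut vertices.
By contrast removing C leaves 1 component; it is not a cut vertex. No other vertex is a cut vertex either.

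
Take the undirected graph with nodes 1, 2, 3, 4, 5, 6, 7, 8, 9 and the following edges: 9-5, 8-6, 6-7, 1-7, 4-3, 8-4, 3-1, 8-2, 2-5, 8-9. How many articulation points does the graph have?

1

Removing 8 increases the component count from 1 to 2, so 8 is a cut vertex.
By contrast removing 9 leaves 1 component; it is not a cut vertex. No other vertex is a cut vertex either.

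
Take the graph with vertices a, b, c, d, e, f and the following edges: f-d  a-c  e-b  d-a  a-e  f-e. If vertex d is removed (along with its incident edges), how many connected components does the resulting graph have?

With d gone, the remaining components are: {a, b, c, e, f}.
That is 1 component.

1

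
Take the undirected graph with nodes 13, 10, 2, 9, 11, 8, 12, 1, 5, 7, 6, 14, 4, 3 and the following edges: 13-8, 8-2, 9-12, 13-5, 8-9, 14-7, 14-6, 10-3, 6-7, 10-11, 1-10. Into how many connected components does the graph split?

4 is isolated — a component by itself.
Starting from 6 we can reach 6, 7, 14. That is one component of size 3.
Starting from 1 we can reach 1, 3, 10, 11. That is one component of size 4.
Starting from 2 we can reach 2, 5, 8, 9, 12, 13. That is one component of size 6.
Total: 4 components.

4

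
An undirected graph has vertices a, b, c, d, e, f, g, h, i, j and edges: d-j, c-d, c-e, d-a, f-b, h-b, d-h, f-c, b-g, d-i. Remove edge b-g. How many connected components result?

2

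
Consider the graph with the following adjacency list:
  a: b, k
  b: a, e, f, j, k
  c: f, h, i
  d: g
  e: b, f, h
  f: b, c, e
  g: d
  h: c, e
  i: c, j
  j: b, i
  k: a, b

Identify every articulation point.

b

Removing b increases the component count from 2 to 3, so b is a cut vertex.
By contrast removing d leaves 2 components; it is not a cut vertex. No other vertex is a cut vertex either.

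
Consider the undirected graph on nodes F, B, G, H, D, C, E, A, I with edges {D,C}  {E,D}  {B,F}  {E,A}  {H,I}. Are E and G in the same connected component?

The component containing E is {A, C, D, E}, and G is not in it.

No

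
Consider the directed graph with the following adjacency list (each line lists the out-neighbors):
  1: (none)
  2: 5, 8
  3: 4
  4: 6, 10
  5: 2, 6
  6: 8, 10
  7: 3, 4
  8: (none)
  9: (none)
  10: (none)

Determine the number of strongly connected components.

9

{2, 5} are all mutually reachable — one SCC of size 2.
{9} is an SCC by itself.
{3} is an SCC by itself.
{4} is an SCC by itself.
{8} is an SCC by itself.
(and 4 more singleton SCCs)
That gives 9 strongly connected components.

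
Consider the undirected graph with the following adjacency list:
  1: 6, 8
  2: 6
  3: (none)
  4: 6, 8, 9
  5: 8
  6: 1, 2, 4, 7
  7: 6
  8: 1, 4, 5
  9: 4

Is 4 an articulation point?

Deleting 4 raises the number of components from 2 to 3, so 4 is a cut vertex.

Yes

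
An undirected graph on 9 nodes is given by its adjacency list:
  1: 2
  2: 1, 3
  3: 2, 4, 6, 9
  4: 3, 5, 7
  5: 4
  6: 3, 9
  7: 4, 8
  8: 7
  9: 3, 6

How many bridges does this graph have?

The edges on the cycle 3-9-6-3 are not bridges since each lies on that cycle.
But removing 2-1 disconnects 2 from 1; removing 4-5 disconnects 4 from 5; removing 3-4 disconnects 3 from 4; removing 3-2 disconnects 3 from 2 — these are bridges.
In total 6 edges are bridges.

6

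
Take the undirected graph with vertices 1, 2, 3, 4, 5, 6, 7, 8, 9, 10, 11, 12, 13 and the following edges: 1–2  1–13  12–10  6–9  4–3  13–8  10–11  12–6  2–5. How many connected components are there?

4

7 is isolated — a component by itself.
Starting from 3 we can reach 3, 4. That is one component of size 2.
Starting from 1 we can reach 1, 2, 5, 8, 13. That is one component of size 5.
Starting from 6 we can reach 6, 9, 10, 11, 12. That is one component of size 5.
Total: 4 components.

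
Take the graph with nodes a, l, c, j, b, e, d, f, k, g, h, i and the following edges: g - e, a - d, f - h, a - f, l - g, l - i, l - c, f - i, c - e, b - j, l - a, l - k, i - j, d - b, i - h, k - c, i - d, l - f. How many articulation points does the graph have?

1

Removing l increases the component count from 1 to 2, so l is a cut vertex.
By contrast removing g leaves 1 component; it is not a cut vertex. No other vertex is a cut vertex either.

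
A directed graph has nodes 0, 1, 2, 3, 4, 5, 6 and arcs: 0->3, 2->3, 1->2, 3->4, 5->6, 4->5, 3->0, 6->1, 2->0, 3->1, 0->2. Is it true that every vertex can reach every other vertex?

Yes

From 5 we can reach every vertex (0, 1, 2, 3, 4, 5, 6), and every vertex can reach 5 (0, 1, 2, 3, 4, 5, 6). So the whole graph is one strongly connected component.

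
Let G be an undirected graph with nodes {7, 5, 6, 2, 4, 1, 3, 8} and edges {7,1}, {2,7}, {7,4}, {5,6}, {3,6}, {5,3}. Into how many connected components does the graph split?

3

8 is isolated — a component by itself.
Starting from 3 we can reach 3, 5, 6. That is one component of size 3.
Starting from 1 we can reach 1, 2, 4, 7. That is one component of size 4.
Total: 3 components.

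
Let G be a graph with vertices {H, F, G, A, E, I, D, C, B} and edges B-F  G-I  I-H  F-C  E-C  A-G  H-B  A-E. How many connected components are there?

D is isolated — a component by itself.
Starting from A we can reach A, B, C, E, F, G, H, I. That is one component of size 8.
Total: 2 components.

2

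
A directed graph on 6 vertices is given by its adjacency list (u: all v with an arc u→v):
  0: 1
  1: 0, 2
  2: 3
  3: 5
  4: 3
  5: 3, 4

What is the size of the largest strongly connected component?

3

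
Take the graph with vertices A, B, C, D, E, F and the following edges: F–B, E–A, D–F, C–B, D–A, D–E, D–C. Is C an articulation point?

No

Deleting C leaves 1 component (was 1) (its neighbors B, D remain connected to each other), so C is not a cut vertex.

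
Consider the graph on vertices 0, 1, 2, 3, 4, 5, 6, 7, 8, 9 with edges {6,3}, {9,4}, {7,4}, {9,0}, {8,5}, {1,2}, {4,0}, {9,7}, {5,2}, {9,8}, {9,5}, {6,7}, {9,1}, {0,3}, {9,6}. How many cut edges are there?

The edges on the cycle 9-8-5-9 are not bridges since each lies on that cycle.
Every edge lies on some cycle, so there are no bridges.

0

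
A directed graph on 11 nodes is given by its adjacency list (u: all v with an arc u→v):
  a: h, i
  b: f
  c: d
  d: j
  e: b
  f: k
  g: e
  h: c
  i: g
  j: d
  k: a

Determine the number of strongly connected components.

{a, b, e, f, g, i, k} are all mutually reachable — one SCC of size 7.
{d, j} are all mutually reachable — one SCC of size 2.
{c} is an SCC by itself.
{h} is an SCC by itself.
That gives 4 strongly connected components.

4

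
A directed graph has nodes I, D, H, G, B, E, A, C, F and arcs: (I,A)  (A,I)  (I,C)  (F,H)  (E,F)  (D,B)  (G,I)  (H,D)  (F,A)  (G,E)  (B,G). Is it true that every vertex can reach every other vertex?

No

There is no directed path from C to H, so the graph is not strongly connected.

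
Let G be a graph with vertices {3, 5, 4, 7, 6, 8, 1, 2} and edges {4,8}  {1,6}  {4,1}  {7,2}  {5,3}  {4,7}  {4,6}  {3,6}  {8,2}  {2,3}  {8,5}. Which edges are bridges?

none

The edges on the cycle 4-8-5-3-6-4 are not bridges since each lies on that cycle.
Every edge lies on some cycle, so there are no bridges.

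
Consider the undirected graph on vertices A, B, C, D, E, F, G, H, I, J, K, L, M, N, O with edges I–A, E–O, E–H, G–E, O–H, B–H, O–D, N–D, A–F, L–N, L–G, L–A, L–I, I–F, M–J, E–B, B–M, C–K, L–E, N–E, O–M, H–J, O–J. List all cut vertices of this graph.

L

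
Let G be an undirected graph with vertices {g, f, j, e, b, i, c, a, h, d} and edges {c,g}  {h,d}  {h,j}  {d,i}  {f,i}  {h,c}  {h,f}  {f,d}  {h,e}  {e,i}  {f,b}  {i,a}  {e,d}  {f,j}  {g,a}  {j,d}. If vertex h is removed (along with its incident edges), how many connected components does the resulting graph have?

1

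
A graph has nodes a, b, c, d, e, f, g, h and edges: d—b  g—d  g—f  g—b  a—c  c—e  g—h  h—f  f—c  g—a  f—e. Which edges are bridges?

none

The edges on the cycle g-d-b-g are not bridges since each lies on that cycle.
Every edge lies on some cycle, so there are no bridges.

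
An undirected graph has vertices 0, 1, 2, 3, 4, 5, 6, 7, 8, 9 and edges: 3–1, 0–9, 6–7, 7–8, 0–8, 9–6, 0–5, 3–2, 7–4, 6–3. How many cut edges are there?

5

The edges on the cycle 0-9-6-7-8-0 are not bridges since each lies on that cycle.
But removing 6–3 disconnects 6 from 3; removing 4–7 disconnects 4 from 7; removing 3–1 disconnects 3 from 1; removing 3–2 disconnects 3 from 2 — these are bridges.
In total 5 edges are bridges.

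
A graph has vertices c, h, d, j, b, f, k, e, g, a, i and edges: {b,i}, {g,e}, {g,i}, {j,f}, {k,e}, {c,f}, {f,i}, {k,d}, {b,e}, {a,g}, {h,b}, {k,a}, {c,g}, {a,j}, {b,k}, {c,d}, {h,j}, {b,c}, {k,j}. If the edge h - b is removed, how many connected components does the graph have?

1

h and b are still connected via h-j-k-b, so the component count stays at 1.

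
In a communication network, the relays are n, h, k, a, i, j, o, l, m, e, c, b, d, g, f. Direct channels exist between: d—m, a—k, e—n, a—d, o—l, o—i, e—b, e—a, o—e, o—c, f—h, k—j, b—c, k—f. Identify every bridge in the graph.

a-d, a-e, a-k, d-m, e-n, f-h, f-k, i-o, j-k, l-o

The edges on the cycle o-e-b-c-o are not bridges since each lies on that cycle.
But removing m—d disconnects m from d; removing a—d disconnects a from d; removing f—k disconnects f from k; removing l—o disconnects l from o — these are bridges.
In total 10 edges are bridges.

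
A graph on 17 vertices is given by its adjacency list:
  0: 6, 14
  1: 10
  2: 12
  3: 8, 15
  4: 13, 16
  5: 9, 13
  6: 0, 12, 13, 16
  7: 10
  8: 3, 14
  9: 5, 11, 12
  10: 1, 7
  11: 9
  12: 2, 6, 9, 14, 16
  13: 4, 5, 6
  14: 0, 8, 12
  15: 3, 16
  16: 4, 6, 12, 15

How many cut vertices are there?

3

Removing 9 increases the component count from 2 to 3, so 9 is a cut vertex.
Removing 10 increases the component count from 2 to 3, so 10 is a cut vertex.
Removing 12 increases the component count from 2 to 3, so 12 is a cut vertex.
By contrast removing 11 leaves 2 components; it is not a cut vertex. No other vertex is a cut vertex either.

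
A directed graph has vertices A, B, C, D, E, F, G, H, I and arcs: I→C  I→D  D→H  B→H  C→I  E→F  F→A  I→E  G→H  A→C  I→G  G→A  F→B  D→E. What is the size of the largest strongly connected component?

{A, C, D, E, F, G, I} are all mutually reachable — one SCC of size 7.
{B} is an SCC by itself.
{H} is an SCC by itself.
The largest has 7 vertices.

7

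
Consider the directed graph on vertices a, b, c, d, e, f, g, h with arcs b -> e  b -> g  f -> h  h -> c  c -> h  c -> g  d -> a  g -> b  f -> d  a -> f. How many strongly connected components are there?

4

{a, d, f} are all mutually reachable — one SCC of size 3.
{b, g} are all mutually reachable — one SCC of size 2.
{c, h} are all mutually reachable — one SCC of size 2.
{e} is an SCC by itself.
That gives 4 strongly connected components.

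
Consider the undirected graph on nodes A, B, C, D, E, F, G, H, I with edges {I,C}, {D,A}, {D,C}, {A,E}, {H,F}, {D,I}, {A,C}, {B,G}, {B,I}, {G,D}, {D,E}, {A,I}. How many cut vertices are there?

0

Removing H, for instance, still leaves 2 components. No single vertex removal increases the component count — the graph has no articulation points.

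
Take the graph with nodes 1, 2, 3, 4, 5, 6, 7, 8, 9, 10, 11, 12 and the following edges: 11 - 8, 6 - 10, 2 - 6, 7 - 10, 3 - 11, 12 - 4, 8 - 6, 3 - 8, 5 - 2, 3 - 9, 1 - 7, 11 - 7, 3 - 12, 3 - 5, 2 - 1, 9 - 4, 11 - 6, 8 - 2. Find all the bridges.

none

The edges on the cycle 3-12-4-9-3 are not bridges since each lies on that cycle.
Every edge lies on some cycle, so there are no bridges.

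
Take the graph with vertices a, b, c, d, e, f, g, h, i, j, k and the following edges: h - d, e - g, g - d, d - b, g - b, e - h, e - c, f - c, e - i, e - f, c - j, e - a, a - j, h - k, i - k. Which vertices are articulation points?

Removing e increases the component count from 1 to 2, so e is a cut vertex.
By contrast removing a leaves 1 component; it is not a cut vertex. No other vertex is a cut vertex either.

e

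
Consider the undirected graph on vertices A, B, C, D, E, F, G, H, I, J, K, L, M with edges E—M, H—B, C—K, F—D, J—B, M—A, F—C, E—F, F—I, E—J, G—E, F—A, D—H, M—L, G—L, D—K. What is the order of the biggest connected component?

13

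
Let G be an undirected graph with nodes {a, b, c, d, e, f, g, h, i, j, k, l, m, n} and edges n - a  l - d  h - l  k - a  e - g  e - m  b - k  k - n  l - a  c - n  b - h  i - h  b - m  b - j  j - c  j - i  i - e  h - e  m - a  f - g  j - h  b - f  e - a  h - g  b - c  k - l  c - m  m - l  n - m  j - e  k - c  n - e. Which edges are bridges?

d-l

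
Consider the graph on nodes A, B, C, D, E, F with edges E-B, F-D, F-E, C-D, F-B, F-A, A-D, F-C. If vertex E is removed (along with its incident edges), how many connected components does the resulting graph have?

With E gone, the remaining components are: {A, B, C, D, F}.
That is 1 component.

1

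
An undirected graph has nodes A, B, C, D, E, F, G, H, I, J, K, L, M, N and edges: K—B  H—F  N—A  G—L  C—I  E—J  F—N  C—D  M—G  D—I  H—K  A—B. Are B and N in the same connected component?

From B we can reach A, B, F, H, K, N, which includes N.

Yes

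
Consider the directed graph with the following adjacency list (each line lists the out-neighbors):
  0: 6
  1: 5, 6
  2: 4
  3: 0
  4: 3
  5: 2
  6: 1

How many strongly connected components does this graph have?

{0, 1, 2, 3, 4, 5, 6} are all mutually reachable — one SCC of size 7.
That gives 1 strongly connected component.

1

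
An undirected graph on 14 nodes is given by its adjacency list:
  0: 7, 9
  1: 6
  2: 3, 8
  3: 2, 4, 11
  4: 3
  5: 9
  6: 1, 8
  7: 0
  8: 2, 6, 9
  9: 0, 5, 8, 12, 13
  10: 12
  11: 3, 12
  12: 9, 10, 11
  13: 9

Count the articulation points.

6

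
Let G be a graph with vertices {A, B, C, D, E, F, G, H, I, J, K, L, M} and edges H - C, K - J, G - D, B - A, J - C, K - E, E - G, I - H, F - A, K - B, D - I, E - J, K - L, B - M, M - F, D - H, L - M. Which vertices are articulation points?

Removing K increases the component count from 1 to 2, so K is a cut vertex.
By contrast removing H leaves 1 component; it is not a cut vertex. No other vertex is a cut vertex either.

K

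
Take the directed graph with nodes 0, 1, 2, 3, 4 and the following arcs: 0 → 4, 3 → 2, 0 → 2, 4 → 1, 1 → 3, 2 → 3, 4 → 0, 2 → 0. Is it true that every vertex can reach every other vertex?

Yes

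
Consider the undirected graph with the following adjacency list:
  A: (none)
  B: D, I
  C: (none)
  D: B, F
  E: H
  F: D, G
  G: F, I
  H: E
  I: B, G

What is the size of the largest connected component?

A is isolated — a component by itself.
C is isolated — a component by itself.
Starting from E we can reach E, H. That is one component of size 2.
Starting from B we can reach B, D, F, G, I. That is one component of size 5.
The largest has 5 vertices.

5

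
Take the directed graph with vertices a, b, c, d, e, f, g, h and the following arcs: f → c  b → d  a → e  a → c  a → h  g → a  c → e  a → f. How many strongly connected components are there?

8

{f} is an SCC by itself.
{e} is an SCC by itself.
{b} is an SCC by itself.
{g} is an SCC by itself.
{d} is an SCC by itself.
(and 3 more singleton SCCs)
That gives 8 strongly connected components.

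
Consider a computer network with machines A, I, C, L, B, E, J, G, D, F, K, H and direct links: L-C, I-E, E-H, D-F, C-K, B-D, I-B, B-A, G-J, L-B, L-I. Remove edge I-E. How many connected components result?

Before removal there are 2 components.
I-E is a bridge — removing it separates I's side from E's side.
After removal: 3 components.

3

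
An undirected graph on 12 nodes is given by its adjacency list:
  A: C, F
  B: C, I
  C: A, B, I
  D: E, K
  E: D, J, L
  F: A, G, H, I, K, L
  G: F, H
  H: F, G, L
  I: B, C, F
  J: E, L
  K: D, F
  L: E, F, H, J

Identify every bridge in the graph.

The edges on the cycle F-A-C-B-I-F are not bridges since each lies on that cycle.
Every edge lies on some cycle, so there are no bridges.

none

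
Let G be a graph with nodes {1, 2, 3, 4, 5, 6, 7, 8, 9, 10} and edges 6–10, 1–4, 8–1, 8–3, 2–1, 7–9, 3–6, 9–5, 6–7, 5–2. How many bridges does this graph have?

2

The edges on the cycle 8-3-6-7-9-5-2-1-8 are not bridges since each lies on that cycle.
But removing 10–6 disconnects 10 from 6; removing 4–1 disconnects 4 from 1 — these are bridges.
That makes 2 bridges.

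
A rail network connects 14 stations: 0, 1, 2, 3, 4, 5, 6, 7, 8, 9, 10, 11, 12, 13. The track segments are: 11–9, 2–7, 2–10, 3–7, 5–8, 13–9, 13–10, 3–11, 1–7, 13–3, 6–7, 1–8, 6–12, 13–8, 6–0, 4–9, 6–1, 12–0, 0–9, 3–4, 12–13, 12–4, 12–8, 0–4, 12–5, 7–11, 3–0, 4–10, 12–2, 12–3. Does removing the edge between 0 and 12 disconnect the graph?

No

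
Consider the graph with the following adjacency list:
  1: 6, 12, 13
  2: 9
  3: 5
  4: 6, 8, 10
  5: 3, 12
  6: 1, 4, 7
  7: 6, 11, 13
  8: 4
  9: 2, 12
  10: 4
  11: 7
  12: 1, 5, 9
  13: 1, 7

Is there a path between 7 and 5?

Yes

From 7 we can reach 1, 2, 3, 4, 5, 6, 7, 8, 9, 10, 11, 12, 13, which includes 5.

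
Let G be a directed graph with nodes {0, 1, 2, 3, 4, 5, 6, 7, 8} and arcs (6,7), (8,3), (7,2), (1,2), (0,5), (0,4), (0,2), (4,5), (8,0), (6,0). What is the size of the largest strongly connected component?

1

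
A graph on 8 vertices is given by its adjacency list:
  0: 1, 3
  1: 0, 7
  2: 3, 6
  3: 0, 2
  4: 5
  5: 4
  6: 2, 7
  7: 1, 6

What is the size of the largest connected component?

Starting from 4 we can reach 4, 5. That is one component of size 2.
Starting from 0 we can reach 0, 1, 2, 3, 6, 7. That is one component of size 6.
The largest has 6 vertices.

6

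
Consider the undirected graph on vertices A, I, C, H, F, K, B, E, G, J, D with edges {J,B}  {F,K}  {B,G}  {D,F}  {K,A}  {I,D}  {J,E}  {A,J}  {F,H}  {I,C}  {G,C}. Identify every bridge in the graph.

E-J, F-H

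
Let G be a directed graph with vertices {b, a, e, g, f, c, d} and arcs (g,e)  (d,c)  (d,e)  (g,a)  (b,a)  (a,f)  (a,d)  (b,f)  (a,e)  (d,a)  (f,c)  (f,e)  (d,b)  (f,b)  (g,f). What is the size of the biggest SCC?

{a, b, d, f} are all mutually reachable — one SCC of size 4.
{c} is an SCC by itself.
{g} is an SCC by itself.
{e} is an SCC by itself.
The largest has 4 vertices.

4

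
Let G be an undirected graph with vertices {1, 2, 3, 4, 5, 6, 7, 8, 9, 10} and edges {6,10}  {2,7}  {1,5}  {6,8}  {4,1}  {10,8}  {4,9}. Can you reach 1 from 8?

No

The component containing 8 is {6, 8, 10}, and 1 is not in it.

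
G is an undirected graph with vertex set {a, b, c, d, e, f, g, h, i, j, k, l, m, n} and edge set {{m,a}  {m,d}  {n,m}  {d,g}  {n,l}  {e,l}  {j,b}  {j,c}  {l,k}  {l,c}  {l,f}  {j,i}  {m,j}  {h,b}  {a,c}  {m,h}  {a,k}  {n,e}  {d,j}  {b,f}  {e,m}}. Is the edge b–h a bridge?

No

After removing b–h, the path b-j-m-h still connects them, so the edge is not a bridge.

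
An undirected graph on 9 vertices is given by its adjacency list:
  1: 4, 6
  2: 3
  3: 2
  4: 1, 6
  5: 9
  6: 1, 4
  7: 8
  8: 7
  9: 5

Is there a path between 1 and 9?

The component containing 1 is {1, 4, 6}, and 9 is not in it.

No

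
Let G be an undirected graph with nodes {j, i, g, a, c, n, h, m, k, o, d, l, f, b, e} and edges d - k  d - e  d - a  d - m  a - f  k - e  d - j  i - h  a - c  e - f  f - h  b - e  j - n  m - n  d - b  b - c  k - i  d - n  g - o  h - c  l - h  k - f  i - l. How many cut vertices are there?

1

Removing d increases the component count from 2 to 3, so d is a cut vertex.
By contrast removing i leaves 2 components; it is not a cut vertex. No other vertex is a cut vertex either.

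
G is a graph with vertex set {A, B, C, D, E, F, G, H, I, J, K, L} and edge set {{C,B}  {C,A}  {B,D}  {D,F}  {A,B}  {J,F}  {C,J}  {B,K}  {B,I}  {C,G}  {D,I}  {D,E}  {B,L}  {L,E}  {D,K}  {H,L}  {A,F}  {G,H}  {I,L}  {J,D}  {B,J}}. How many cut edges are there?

The edges on the cycle C-G-H-L-E-D-B-C are not bridges since each lies on that cycle.
Every edge lies on some cycle, so there are no bridges.

0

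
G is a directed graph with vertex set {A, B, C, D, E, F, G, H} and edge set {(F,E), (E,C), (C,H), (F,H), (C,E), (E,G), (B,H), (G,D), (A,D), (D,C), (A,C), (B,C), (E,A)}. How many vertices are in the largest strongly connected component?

5

{A, C, D, E, G} are all mutually reachable — one SCC of size 5.
{B} is an SCC by itself.
{H} is an SCC by itself.
{F} is an SCC by itself.
The largest has 5 vertices.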